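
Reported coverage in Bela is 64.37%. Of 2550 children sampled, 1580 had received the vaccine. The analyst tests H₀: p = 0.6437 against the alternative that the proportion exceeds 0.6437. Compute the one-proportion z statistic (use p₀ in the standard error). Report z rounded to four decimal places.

p̂ = 1580/2550 = 0.6196078.
Standard error under H₀: √(0.6437×0.3563/2550) = 0.0094837.
z = (0.6196078 − 0.6437)/0.0094837 = -0.0240922/0.0094837 = -2.5404.
p-value = P(Z > -2.540) ≈ 0.9945.

z = -2.5404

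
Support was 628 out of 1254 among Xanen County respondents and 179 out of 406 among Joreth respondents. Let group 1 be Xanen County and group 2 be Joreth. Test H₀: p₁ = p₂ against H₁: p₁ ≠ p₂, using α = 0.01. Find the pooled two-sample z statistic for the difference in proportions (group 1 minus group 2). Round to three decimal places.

z = 2.099

p̂₁ = 628/1254 ≈ 0.50080, p̂₂ = 179/406 ≈ 0.44089.
Pooled p̂ = (628+179)/(1254+406) = 807/1660 = 0.48614.
SE = √(0.249808 × 0.0032605) = 0.02854.
z = (0.50080 − 0.44089)/0.02854 = 0.05991/0.02854 = 2.099.
Two-sided p-value ≈ 2·Φ(−2.099) = 0.0358. With α = 0.01, fail to reject H₀.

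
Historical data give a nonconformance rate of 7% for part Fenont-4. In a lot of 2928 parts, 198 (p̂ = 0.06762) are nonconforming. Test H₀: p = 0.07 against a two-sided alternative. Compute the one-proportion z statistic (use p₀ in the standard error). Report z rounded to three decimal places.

p̂ = 198/2928 = 0.06762.
Under H₀, SE = √(0.07·0.93/2928) = √(2.22336e-05) = 0.00472.
z = (0.06762 − 0.07)/0.00472 = -0.00238/0.00472 = -0.504.
Two-sided p-value ≈ 2·Φ(−0.504) = 0.6142.

z = -0.504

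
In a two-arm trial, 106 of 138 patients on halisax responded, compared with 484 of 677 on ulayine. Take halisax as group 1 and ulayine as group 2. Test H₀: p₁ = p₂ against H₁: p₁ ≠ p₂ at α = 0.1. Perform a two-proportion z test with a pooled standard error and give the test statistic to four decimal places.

p̂₁ = 106/138 ≈ 0.768116, p̂₂ = 484/677 ≈ 0.714919.
Pooled p̂ = (106+484)/(138+677) = 590/815 = 0.723926.
SE = √(0.199857 × 0.00872348) = 0.041755.
z = (0.768116 − 0.714919)/0.041755 = 0.053197/0.041755 = 1.2740.
p-value = 2·P(Z > 1.274) ≈ 0.2026, so at α = 0.1 we fail to reject H₀.

z = 1.2740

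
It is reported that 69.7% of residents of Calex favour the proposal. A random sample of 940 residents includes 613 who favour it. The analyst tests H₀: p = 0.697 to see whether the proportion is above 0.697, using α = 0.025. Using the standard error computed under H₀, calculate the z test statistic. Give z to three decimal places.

p̂ = 613/940 ≈ 0.652128.
Standard error under H₀: √(0.697×0.303/940) = 0.014989.
z = (0.652128 − 0.697)/0.014989 = -0.044872/0.014989 = -2.994.
p-value = P(Z > -2.994) ≈ 0.9986; since p > α = 0.025, fail to reject H₀.

z = -2.994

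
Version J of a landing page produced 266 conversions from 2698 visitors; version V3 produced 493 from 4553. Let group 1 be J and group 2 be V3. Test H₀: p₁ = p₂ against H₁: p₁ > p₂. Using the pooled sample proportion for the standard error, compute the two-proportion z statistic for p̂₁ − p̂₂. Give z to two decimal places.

p̂₁ = 266/2698 ≈ 0.09859, p̂₂ = 493/4553 ≈ 0.10828.
Pooled p̂ = (266+493)/(2698+4553) = 759/7251 = 0.10468.
SE = √(p̂(1−p̂)(1/n₁+1/n₂)) = √(0.10468·0.89532·0.00059028) = √(5.53201e-05) = 0.00744.
z = (0.09859 − 0.10828)/0.00744 = -0.00969/0.00744 = -1.30.
p-value = P(Z > -1.303) ≈ 0.9037.

z = -1.30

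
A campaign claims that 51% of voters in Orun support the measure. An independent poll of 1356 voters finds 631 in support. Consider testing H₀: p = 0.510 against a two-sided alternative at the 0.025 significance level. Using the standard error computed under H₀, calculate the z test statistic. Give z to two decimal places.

z = -3.29

p̂ = 631/1356 = 0.4653.
Under H₀, SE = √(0.51·0.49/1356) = √(0.000184292) = 0.0136.
z = (0.4653 − 0.51)/0.0136 = -0.0447/0.0136 = -3.29.
Two-sided p-value ≈ 2·Φ(−3.290) = 0.0010. With α = 0.025, reject H₀.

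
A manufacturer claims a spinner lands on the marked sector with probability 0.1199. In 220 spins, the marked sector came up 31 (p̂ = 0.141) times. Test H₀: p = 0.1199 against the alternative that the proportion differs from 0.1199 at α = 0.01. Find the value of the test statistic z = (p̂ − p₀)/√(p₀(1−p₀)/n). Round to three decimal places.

p̂ = 31/220 ≈ 0.14091.
SE = √(p₀(1−p₀)/n) = √(0.10552/220) = 0.02190.
z = (0.14091 − 0.1199)/0.02190 = 0.02101/0.02190 = 0.959.
Two-sided p-value ≈ 2·Φ(−0.959) = 0.3374, so at α = 0.01 we fail to reject H₀.

z = 0.959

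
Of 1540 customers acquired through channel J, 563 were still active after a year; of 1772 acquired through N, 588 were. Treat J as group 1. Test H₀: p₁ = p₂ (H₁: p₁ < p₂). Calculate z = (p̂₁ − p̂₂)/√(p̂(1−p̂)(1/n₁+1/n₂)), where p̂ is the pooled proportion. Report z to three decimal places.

z = 2.035

p̂₁ = 563/1540 ≈ 0.365584, p̂₂ = 588/1772 ≈ 0.331828.
Pooled p̂ = (563+588)/(1540+1772) = 1151/3312 = 0.347524.
SE = √(p̂(1−p̂)(1/n₁+1/n₂)) = √(0.347524·0.652476·0.00121368) = √(0.000275204) = 0.016589.
z = (0.365584 − 0.331828)/0.016589 = 0.033756/0.016589 = 2.035.
p-value = P(Z < 2.035) ≈ 0.9791.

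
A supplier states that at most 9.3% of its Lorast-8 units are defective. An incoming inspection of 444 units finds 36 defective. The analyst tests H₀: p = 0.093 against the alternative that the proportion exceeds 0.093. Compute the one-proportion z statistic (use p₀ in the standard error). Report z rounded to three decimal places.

p̂ = 36/444 = 0.08108.
SE = √(p₀(1−p₀)/n) = √(0.084351/444) = 0.01378.
z = (0.08108 − 0.093)/0.01378 = -0.01192/0.01378 = -0.865.

z = -0.865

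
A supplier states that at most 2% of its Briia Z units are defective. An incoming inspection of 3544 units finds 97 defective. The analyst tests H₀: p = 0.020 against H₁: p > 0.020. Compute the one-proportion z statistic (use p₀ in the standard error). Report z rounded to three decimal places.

p̂ = 97/3544 ≈ 0.027370.
Standard error under H₀: √(0.02×0.98/3544) = 0.002352.
z = (0.027370 − 0.02)/0.002352 = 0.007370/0.002352 = 3.134.

z = 3.134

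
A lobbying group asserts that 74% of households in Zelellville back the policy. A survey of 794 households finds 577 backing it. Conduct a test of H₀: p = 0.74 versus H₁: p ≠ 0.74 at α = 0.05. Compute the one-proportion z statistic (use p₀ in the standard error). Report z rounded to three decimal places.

z = -0.854

p̂ = 577/794 ≈ 0.72670.
SE = √(p₀(1−p₀)/n) = √(0.1924/794) = 0.01557.
z = (0.72670 − 0.74)/0.01557 = -0.01330/0.01557 = -0.854.
Two-sided p-value ≈ 2·Φ(−0.854) = 0.3929. With α = 0.05, fail to reject H₀.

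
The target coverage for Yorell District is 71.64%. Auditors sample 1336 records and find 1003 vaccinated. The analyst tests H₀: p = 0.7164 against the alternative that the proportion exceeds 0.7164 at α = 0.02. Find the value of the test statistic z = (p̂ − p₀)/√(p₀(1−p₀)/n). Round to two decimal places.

p̂ = 1003/1336 = 0.7507.
Standard error under H₀: √(0.7164×0.2836/1336) = 0.0123.
z = (0.7507 − 0.7164)/0.0123 = 0.0343/0.0123 = 2.79.
p-value = P(Z > 2.785) ≈ 0.0027; since p < α = 0.02, reject H₀.

z = 2.79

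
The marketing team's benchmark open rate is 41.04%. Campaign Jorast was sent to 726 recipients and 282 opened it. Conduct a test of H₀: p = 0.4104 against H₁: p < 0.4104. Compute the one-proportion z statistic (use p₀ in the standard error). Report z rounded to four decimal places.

z = -1.2034

p̂ = 282/726 = 0.388430.
Standard error under H₀: √(0.4104×0.5896/726) = 0.018256.
z = (0.388430 − 0.4104)/0.018256 = -0.021970/0.018256 = -1.2034.
p-value = P(Z < -1.203) ≈ 0.1144.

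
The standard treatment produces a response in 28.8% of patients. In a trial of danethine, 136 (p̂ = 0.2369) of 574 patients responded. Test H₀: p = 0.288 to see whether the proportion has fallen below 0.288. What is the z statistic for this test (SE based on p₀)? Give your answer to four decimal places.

z = -2.7018

p̂ = 136/574 = 0.236934.
Under H₀, SE = √(0.288·0.712/574) = √(0.00035724) = 0.018901.
z = (0.236934 − 0.288)/0.018901 = -0.051066/0.018901 = -2.7018.
p-value = P(Z < -2.702) ≈ 0.0034.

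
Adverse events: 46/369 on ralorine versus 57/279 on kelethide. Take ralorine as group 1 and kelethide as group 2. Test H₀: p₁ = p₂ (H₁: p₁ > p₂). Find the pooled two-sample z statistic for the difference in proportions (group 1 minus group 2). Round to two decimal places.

z = -2.75

p̂₁ = 46/369 ≈ 0.12466, p̂₂ = 57/279 ≈ 0.20430.
Pooled p̂ = (46+57)/(369+279) = 103/648 = 0.15895.
SE = √(p̂(1−p̂)(1/n₁+1/n₂)) = √(0.15895·0.84105·0.00629426) = √(0.00084145) = 0.02901.
z = (0.12466 − 0.20430)/0.02901 = -0.07964/0.02901 = -2.75.
p-value = P(Z > -2.745) ≈ 0.9970.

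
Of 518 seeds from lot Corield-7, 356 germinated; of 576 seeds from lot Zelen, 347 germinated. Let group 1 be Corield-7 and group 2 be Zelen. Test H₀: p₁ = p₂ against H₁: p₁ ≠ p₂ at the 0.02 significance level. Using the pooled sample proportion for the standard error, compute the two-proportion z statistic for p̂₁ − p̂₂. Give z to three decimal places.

z = 2.923

p̂₁ = 356/518 ≈ 0.68726, p̂₂ = 347/576 ≈ 0.60243.
Pooled p̂ = (356+347)/(518+576) = 703/1094 = 0.64260.
SE = √(0.229666 × 0.00366661) = 0.02902.
z = (0.68726 − 0.60243)/0.02902 = 0.08483/0.02902 = 2.923.
p-value = 2·P(Z > 2.923) ≈ 0.0035. With α = 0.02, reject H₀.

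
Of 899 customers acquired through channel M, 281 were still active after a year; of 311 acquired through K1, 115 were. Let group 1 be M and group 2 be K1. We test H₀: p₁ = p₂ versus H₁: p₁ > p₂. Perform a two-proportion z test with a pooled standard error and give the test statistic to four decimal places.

p̂₁ = 281/899 ≈ 0.312570, p̂₂ = 115/311 ≈ 0.369775.
Pooled p̂ = (281+115)/(899+311) = 396/1210 = 0.327273.
SE = √(0.220165 × 0.00432778) = 0.030868.
z = (0.312570 − 0.369775)/0.030868 = -0.057205/0.030868 = -1.8532.

z = -1.8532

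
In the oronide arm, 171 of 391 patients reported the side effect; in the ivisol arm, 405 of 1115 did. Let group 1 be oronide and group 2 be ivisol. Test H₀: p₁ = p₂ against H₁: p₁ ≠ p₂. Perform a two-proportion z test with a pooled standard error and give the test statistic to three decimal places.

z = 2.595

p̂₁ = 171/391 ≈ 0.43734, p̂₂ = 405/1115 ≈ 0.36323.
Pooled p̂ = (171+405)/(391+1115) = 576/1506 = 0.38247.
SE = √(0.236187 × 0.00345441) = 0.02856.
z = (0.43734 − 0.36323)/0.02856 = 0.07411/0.02856 = 2.595.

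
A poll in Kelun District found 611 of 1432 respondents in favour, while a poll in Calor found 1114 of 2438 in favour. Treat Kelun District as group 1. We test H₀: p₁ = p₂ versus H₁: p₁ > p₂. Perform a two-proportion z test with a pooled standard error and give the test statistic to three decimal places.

p̂₁ = 611/1432 ≈ 0.42668, p̂₂ = 1114/2438 ≈ 0.45693.
Pooled p̂ = (611+1114)/(1432+2438) = 1725/3870 = 0.44574.
SE = √(p̂(1−p̂)(1/n₁+1/n₂)) = √(0.44574·0.55426·0.0011085) = √(0.00027386) = 0.01655.
z = (0.42668 − 0.45693)/0.01655 = -0.03025/0.01655 = -1.828.
p-value = P(Z > -1.828) ≈ 0.9662.

z = -1.828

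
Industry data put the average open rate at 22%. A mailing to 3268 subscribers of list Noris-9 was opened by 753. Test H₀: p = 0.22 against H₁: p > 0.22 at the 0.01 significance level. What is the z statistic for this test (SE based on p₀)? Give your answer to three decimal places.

z = 1.437

p̂ = 753/3268 = 0.23042.
SE = √(p₀(1−p₀)/n) = √(0.1716/3268) = 0.00725.
z = (0.23042 − 0.22)/0.00725 = 0.01042/0.00725 = 1.437.
p-value = P(Z > 1.437) ≈ 0.0753. With α = 0.01, fail to reject H₀.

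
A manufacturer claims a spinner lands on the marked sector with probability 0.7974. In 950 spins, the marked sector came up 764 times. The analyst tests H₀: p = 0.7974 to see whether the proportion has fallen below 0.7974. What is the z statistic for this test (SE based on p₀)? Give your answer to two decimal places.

z = 0.52

p̂ = 764/950 = 0.8042.
Standard error under H₀: √(0.7974×0.2026/950) = 0.0130.
z = (0.8042 − 0.7974)/0.0130 = 0.0068/0.0130 = 0.52.
p-value = P(Z < 0.522) ≈ 0.6993.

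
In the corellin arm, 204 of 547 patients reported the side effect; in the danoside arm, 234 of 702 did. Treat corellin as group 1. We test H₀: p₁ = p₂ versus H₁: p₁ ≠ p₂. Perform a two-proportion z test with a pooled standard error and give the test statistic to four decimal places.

z = 1.4555

p̂₁ = 204/547 ≈ 0.3729433, p̂₂ = 234/702 ≈ 0.3333333.
Pooled p̂ = (204+234)/(547+702) = 438/1249 = 0.3506805.
SE = √(0.227704 × 0.00325265) = 0.0272147.
z = (0.3729433 − 0.3333333)/0.0272147 = 0.0396100/0.0272147 = 1.4555.
p-value = 2·P(Z > 1.455) ≈ 0.1455.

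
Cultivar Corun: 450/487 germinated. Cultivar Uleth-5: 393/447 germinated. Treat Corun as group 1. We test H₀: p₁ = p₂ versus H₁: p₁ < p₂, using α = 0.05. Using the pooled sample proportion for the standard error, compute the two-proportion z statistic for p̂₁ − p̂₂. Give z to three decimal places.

z = 2.308

p̂₁ = 450/487 ≈ 0.92402, p̂₂ = 393/447 ≈ 0.87919.
Pooled p̂ = (450+393)/(487+447) = 843/934 = 0.90257.
SE = √(p̂(1−p̂)(1/n₁+1/n₂)) = √(0.90257·0.09743·0.00429052) = √(0.000377299) = 0.01942.
z = (0.92402 − 0.87919)/0.01942 = 0.04483/0.01942 = 2.308.
p-value = P(Z < 2.308) ≈ 0.9895, so at α = 0.05 we fail to reject H₀.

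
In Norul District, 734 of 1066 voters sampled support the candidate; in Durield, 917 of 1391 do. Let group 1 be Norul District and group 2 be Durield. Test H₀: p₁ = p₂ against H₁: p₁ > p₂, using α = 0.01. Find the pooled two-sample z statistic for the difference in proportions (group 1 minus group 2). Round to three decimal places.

z = 1.534

p̂₁ = 734/1066 = 0.68856, p̂₂ = 917/1391 = 0.65924.
Pooled p̂ = (734+917)/(1066+1391) = 1651/2457 = 0.67196.
SE = √(p̂(1−p̂)(1/n₁+1/n₂)) = √(0.67196·0.32804·0.00165699) = √(0.000365252) = 0.01911.
z = (0.68856 − 0.65924)/0.01911 = 0.02932/0.01911 = 1.534.
p-value = P(Z > 1.534) ≈ 0.0625. With α = 0.01, fail to reject H₀.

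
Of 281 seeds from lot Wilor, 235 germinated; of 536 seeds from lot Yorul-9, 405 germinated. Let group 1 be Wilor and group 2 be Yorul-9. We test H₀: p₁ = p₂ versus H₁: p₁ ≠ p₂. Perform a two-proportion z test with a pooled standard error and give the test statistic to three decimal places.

p̂₁ = 235/281 = 0.83630, p̂₂ = 405/536 = 0.75560.
Pooled p̂ = (235+405)/(281+536) = 640/817 = 0.78335.
SE = √(p̂(1−p̂)(1/n₁+1/n₂)) = √(0.78335·0.21665·0.00542439) = √(0.000920577) = 0.03034.
z = (0.83630 − 0.75560)/0.03034 = 0.08070/0.03034 = 2.660.
p-value = 2·P(Z > 2.660) ≈ 0.0078.

z = 2.660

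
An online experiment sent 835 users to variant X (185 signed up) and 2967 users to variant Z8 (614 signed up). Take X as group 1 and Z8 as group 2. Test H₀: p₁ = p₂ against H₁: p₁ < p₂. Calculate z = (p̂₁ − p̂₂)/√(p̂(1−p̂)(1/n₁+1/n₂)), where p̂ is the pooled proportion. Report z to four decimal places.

p̂₁ = 185/835 = 0.2215569, p̂₂ = 614/2967 = 0.2069430.
Pooled p̂ = (185+614)/(835+2967) = 799/3802 = 0.2101526.
SE = √(p̂(1−p̂)(1/n₁+1/n₂)) = √(0.2101526·0.7898474·0.00153465) = √(0.000254733) = 0.0159604.
z = (0.2215569 − 0.2069430)/0.0159604 = 0.0146139/0.0159604 = 0.9156.
p-value = P(Z < 0.916) ≈ 0.8201.

z = 0.9156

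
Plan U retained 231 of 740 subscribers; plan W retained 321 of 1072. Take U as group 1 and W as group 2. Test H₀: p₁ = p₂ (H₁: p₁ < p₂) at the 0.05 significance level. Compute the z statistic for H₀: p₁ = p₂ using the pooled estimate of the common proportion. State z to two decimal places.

z = 0.58

p̂₁ = 231/740 ≈ 0.3122, p̂₂ = 321/1072 ≈ 0.2994.
Pooled p̂ = (231+321)/(740+1072) = 552/1812 = 0.3046.
SE = √(0.211833 × 0.00228419) = 0.0220.
z = (0.3122 − 0.2994)/0.0220 = 0.0128/0.0220 = 0.58.
p-value = P(Z < 0.578) ≈ 0.7185, so at α = 0.05 we fail to reject H₀.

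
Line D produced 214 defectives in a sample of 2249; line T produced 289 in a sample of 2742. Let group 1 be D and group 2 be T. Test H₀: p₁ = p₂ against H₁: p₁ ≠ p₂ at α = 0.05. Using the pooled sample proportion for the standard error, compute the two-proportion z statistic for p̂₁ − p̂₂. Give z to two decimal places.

z = -1.20

p̂₁ = 214/2249 ≈ 0.09515, p̂₂ = 289/2742 ≈ 0.10540.
Pooled p̂ = (214+289)/(2249+2742) = 503/4991 = 0.10078.
SE = √(0.0906245 × 0.000809339) = 0.00856.
z = (0.09515 − 0.10540)/0.00856 = -0.01025/0.00856 = -1.20.
p-value = 2·P(Z > 1.196) ≈ 0.2316; since p > α = 0.05, fail to reject H₀.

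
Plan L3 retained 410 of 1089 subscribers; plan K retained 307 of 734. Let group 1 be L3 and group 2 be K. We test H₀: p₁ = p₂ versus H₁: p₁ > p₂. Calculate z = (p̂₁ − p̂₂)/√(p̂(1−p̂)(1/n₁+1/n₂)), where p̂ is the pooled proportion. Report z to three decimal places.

p̂₁ = 410/1089 ≈ 0.37649, p̂₂ = 307/734 ≈ 0.41826.
Pooled p̂ = (410+307)/(1089+734) = 717/1823 = 0.39331.
SE = √(0.238617 × 0.00228067) = 0.02333.
z = (0.37649 − 0.41826)/0.02333 = -0.04177/0.02333 = -1.790.

z = -1.790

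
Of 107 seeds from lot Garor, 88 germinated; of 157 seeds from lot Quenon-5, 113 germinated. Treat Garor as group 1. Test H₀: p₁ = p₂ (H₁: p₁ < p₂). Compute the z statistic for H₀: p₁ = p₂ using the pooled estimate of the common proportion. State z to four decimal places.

z = 1.9217

p̂₁ = 88/107 ≈ 0.822430, p̂₂ = 113/157 ≈ 0.719745.
Pooled p̂ = (88+113)/(107+157) = 201/264 = 0.761364.
SE = √(p̂(1−p̂)(1/n₁+1/n₂)) = √(0.761364·0.238636·0.0157152) = √(0.00285528) = 0.053435.
z = (0.822430 − 0.719745)/0.053435 = 0.102685/0.053435 = 1.9217.
p-value = P(Z < 1.922) ≈ 0.9727.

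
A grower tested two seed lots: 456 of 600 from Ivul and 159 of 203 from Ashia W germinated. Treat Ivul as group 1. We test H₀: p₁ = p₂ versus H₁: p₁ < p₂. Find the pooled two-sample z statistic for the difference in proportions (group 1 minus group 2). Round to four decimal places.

z = -0.6763

p̂₁ = 456/600 ≈ 0.760000, p̂₂ = 159/203 ≈ 0.783251.
Pooled p̂ = (456+159)/(600+203) = 615/803 = 0.765878.
SE = √(p̂(1−p̂)(1/n₁+1/n₂)) = √(0.765878·0.234122·0.00659278) = √(0.00118214) = 0.034382.
z = (0.760000 − 0.783251)/0.034382 = -0.023251/0.034382 = -0.6763.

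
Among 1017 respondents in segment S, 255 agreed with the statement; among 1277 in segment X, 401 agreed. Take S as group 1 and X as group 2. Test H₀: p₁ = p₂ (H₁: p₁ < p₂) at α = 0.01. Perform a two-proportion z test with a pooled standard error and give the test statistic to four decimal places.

z = -3.3320

p̂₁ = 255/1017 ≈ 0.2507375, p̂₂ = 401/1277 ≈ 0.3140172.
Pooled p̂ = (255+401)/(1017+1277) = 656/2294 = 0.2859634.
SE = √(0.204188 × 0.00176637) = 0.0189914.
z = (0.2507375 − 0.3140172)/0.0189914 = -0.0632797/0.0189914 = -3.3320.
p-value = P(Z < -3.332) ≈ 0.0004; since p < α = 0.01, reject H₀.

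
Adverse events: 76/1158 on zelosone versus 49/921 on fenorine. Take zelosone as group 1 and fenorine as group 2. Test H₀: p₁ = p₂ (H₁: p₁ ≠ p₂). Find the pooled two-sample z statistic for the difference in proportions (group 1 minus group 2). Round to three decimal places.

p̂₁ = 76/1158 = 0.06563, p̂₂ = 49/921 = 0.05320.
Pooled p̂ = (76+49)/(1158+921) = 125/2079 = 0.06013.
SE = √(p̂(1−p̂)(1/n₁+1/n₂)) = √(0.06013·0.93987·0.00194933) = √(0.000110157) = 0.01050.
z = (0.06563 − 0.05320)/0.01050 = 0.01243/0.01050 = 1.184.
p-value = 2·P(Z > 1.184) ≈ 0.2364.

z = 1.184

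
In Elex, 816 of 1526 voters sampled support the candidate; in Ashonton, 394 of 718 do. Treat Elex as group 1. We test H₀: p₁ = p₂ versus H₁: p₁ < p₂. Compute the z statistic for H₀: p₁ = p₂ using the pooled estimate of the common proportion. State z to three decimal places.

z = -0.621

p̂₁ = 816/1526 ≈ 0.53473, p̂₂ = 394/718 ≈ 0.54875.
Pooled p̂ = (816+394)/(1526+718) = 1210/2244 = 0.53922.
SE = √(0.248462 × 0.00204807) = 0.02256.
z = (0.53473 − 0.54875)/0.02256 = -0.01402/0.02256 = -0.621.
p-value = P(Z < -0.621) ≈ 0.2672.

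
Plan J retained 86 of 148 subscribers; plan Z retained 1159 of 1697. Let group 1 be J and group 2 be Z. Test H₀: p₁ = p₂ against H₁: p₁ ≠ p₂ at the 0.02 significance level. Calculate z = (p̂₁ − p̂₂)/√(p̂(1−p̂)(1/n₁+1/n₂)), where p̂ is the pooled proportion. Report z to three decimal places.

p̂₁ = 86/148 ≈ 0.58108, p̂₂ = 1159/1697 ≈ 0.68297.
Pooled p̂ = (86+1159)/(148+1697) = 1245/1845 = 0.67480.
SE = √(p̂(1−p̂)(1/n₁+1/n₂)) = √(0.67480·0.32520·0.00734603) = √(0.00161206) = 0.04015.
z = (0.58108 − 0.68297)/0.04015 = -0.10189/0.04015 = -2.538.
p-value = 2·P(Z > 2.538) ≈ 0.0112. With α = 0.02, reject H₀.

z = -2.538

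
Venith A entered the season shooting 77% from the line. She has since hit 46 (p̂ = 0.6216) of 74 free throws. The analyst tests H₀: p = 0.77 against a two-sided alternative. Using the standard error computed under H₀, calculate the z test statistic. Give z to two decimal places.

p̂ = 46/74 ≈ 0.6216.
Standard error under H₀: √(0.77×0.23/74) = 0.0489.
z = (0.6216 − 0.77)/0.0489 = -0.1484/0.0489 = -3.03.
Two-sided p-value ≈ 2·Φ(−3.033) = 0.0024.

z = -3.03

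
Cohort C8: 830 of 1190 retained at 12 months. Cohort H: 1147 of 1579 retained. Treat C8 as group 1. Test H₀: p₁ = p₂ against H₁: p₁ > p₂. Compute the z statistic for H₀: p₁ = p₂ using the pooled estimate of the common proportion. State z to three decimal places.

p̂₁ = 830/1190 = 0.697479, p̂₂ = 1147/1579 = 0.726409.
Pooled p̂ = (830+1147)/(1190+1579) = 1977/2769 = 0.713976.
SE = √(p̂(1−p̂)(1/n₁+1/n₂)) = √(0.713976·0.286024·0.00147365) = √(0.00030094) = 0.017348.
z = (0.697479 − 0.726409)/0.017348 = -0.028930/0.017348 = -1.668.
p-value = P(Z > -1.668) ≈ 0.9523.

z = -1.668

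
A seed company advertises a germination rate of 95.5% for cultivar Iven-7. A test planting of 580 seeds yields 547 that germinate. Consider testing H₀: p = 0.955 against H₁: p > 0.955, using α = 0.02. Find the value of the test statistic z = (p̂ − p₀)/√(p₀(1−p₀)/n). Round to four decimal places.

z = -1.3821

p̂ = 547/580 = 0.943103.
Standard error under H₀: √(0.955×0.045/580) = 0.008608.
z = (0.943103 − 0.955)/0.008608 = -0.011897/0.008608 = -1.3821.
p-value = P(Z > -1.382) ≈ 0.9165. With α = 0.02, fail to reject H₀.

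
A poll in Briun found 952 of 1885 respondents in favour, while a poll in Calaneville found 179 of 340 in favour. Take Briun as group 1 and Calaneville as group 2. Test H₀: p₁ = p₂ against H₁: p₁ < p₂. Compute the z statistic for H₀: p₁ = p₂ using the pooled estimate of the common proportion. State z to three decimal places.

z = -0.728

p̂₁ = 952/1885 ≈ 0.505040, p̂₂ = 179/340 ≈ 0.526471.
Pooled p̂ = (952+179)/(1885+340) = 1131/2225 = 0.508315.
SE = √(0.249931 × 0.00347168) = 0.029456.
z = (0.505040 − 0.526471)/0.029456 = -0.021431/0.029456 = -0.728.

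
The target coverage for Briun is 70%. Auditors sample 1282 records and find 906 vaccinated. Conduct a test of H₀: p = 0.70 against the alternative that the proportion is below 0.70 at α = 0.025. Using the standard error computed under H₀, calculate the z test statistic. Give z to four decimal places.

z = 0.5241

p̂ = 906/1282 = 0.706708.
Under H₀, SE = √(0.7·0.3/1282) = √(0.000163807) = 0.012799.
z = (0.706708 − 0.7)/0.012799 = 0.006708/0.012799 = 0.5241.
p-value = P(Z < 0.524) ≈ 0.6999, so at α = 0.025 we fail to reject H₀.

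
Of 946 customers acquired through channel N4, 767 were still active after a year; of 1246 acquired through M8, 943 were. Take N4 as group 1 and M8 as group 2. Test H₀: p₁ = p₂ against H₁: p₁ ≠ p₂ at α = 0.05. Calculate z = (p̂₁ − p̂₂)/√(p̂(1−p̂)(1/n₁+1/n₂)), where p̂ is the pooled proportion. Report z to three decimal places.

p̂₁ = 767/946 = 0.81078, p̂₂ = 943/1246 = 0.75682.
Pooled p̂ = (767+943)/(946+1246) = 1710/2192 = 0.78011.
SE = √(0.171539 × 0.00185965) = 0.01786.
z = (0.81078 − 0.75682)/0.01786 = 0.05396/0.01786 = 3.021.
p-value = 2·P(Z > 3.021) ≈ 0.0025. With α = 0.05, reject H₀.

z = 3.021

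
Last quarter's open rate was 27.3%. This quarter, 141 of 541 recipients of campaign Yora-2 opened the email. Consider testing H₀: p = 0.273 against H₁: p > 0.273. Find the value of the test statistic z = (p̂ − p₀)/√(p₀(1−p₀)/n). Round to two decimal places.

z = -0.65

p̂ = 141/541 ≈ 0.2606.
Standard error under H₀: √(0.273×0.727/541) = 0.0192.
z = (0.2606 − 0.273)/0.0192 = -0.0124/0.0192 = -0.65.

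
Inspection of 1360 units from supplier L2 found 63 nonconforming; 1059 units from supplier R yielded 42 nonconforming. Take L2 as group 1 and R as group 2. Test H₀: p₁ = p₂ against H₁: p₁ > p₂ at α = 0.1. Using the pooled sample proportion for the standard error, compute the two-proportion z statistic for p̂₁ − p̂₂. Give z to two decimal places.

p̂₁ = 63/1360 ≈ 0.04632, p̂₂ = 42/1059 ≈ 0.03966.
Pooled p̂ = (63+42)/(1360+1059) = 105/2419 = 0.04341.
SE = √(0.0415223 × 0.00167958) = 0.00835.
z = (0.04632 − 0.03966)/0.00835 = 0.00666/0.00835 = 0.80.
p-value = P(Z > 0.798) ≈ 0.2125, so at α = 0.1 we fail to reject H₀.

z = 0.80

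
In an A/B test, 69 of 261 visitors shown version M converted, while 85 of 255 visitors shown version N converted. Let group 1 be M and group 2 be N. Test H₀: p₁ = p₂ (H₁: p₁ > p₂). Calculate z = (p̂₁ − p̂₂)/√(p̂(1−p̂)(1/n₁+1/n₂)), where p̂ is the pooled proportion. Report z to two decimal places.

z = -1.71

p̂₁ = 69/261 = 0.2644, p̂₂ = 85/255 = 0.3333.
Pooled p̂ = (69+85)/(261+255) = 154/516 = 0.2984.
SE = √(0.209377 × 0.00775299) = 0.0403.
z = (0.2644 − 0.3333)/0.0403 = -0.0689/0.0403 = -1.71.
p-value = P(Z > -1.712) ≈ 0.9565.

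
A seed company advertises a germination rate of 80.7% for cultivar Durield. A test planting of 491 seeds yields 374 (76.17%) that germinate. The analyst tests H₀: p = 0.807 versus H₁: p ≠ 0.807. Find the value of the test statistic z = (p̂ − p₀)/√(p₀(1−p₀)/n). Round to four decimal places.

z = -2.5428

p̂ = 374/491 ≈ 0.76171079.
Under H₀, SE = √(0.807·0.193/491) = √(0.000317212) = 0.01781044.
z = (0.76171079 − 0.807)/0.01781044 = -0.04528921/0.01781044 = -2.5428.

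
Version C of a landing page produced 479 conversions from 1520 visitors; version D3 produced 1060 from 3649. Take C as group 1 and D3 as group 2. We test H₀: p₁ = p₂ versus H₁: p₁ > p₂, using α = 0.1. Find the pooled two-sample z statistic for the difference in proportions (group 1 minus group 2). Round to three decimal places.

z = 1.765

p̂₁ = 479/1520 ≈ 0.31513, p̂₂ = 1060/3649 ≈ 0.29049.
Pooled p̂ = (479+1060)/(1520+3649) = 1539/5169 = 0.29774.
SE = √(0.209089 × 0.000931942) = 0.01396.
z = (0.31513 − 0.29049)/0.01396 = 0.02464/0.01396 = 1.765.
p-value = P(Z > 1.765) ≈ 0.0388, so at α = 0.1 we reject H₀.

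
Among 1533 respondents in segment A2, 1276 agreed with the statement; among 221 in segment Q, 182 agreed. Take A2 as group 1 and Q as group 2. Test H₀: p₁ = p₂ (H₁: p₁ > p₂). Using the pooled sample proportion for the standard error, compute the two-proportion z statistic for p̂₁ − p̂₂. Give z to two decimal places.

p̂₁ = 1276/1533 = 0.8324, p̂₂ = 182/221 = 0.8235.
Pooled p̂ = (1276+182)/(1533+221) = 1458/1754 = 0.8312.
SE = √(0.140278 × 0.0051772) = 0.0269.
z = (0.8324 − 0.8235)/0.0269 = 0.0089/0.0269 = 0.33.
p-value = P(Z > 0.327) ≈ 0.3716.

z = 0.33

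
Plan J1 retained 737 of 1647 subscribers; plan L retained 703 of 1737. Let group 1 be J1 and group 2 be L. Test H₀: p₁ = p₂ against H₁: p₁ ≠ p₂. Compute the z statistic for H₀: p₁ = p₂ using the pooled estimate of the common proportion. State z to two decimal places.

z = 2.51

p̂₁ = 737/1647 = 0.447480, p̂₂ = 703/1737 = 0.404721.
Pooled p̂ = (737+703)/(1647+1737) = 1440/3384 = 0.425532.
SE = √(p̂(1−p̂)(1/n₁+1/n₂)) = √(0.425532·0.574468·0.00118287) = √(0.000289158) = 0.017005.
z = (0.447480 − 0.404721)/0.017005 = 0.042759/0.017005 = 2.51.
p-value = 2·P(Z > 2.515) ≈ 0.0119.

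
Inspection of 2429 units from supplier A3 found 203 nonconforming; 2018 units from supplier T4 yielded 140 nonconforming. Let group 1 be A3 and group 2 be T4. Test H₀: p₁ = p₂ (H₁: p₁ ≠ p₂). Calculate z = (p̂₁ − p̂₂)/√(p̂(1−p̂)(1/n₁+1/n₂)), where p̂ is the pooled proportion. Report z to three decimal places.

p̂₁ = 203/2429 ≈ 0.083573, p̂₂ = 140/2018 ≈ 0.069376.
Pooled p̂ = (203+140)/(2429+2018) = 343/4447 = 0.077131.
SE = √(p̂(1−p̂)(1/n₁+1/n₂)) = √(0.077131·0.922869·0.000907232) = √(6.45782e-05) = 0.008036.
z = (0.083573 − 0.069376)/0.008036 = 0.014197/0.008036 = 1.767.
p-value = 2·P(Z > 1.767) ≈ 0.0773.

z = 1.767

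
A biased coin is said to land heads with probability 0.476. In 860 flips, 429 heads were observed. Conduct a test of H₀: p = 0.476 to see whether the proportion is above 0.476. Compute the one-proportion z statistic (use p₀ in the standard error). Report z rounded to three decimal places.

z = 1.341

p̂ = 429/860 = 0.49884.
SE = √(p₀(1−p₀)/n) = √(0.24942/860) = 0.01703.
z = (0.49884 − 0.476)/0.01703 = 0.02284/0.01703 = 1.341.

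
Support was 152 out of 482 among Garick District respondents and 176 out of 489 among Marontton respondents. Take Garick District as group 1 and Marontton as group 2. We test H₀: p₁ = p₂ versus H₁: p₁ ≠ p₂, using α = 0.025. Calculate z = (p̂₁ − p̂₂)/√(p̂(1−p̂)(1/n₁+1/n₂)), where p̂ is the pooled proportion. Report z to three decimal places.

z = -1.468

p̂₁ = 152/482 = 0.31535, p̂₂ = 176/489 = 0.35992.
Pooled p̂ = (152+176)/(482+489) = 328/971 = 0.33780.
SE = √(p̂(1−p̂)(1/n₁+1/n₂)) = √(0.33780·0.66220·0.00411968) = √(0.00092153) = 0.03036.
z = (0.31535 − 0.35992)/0.03036 = -0.04457/0.03036 = -1.468.
Two-sided p-value ≈ 2·Φ(−1.468) = 0.1421, so at α = 0.025 we fail to reject H₀.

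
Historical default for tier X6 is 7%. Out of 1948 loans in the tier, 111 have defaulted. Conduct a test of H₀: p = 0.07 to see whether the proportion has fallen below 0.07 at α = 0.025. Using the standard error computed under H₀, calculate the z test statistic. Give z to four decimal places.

z = -2.2520

p̂ = 111/1948 = 0.0569815.
SE = √(p₀(1−p₀)/n) = √(0.0651/1948) = 0.0057809.
z = (0.0569815 − 0.07)/0.0057809 = -0.0130185/0.0057809 = -2.2520.
p-value = P(Z < -2.252) ≈ 0.0122. With α = 0.025, reject H₀.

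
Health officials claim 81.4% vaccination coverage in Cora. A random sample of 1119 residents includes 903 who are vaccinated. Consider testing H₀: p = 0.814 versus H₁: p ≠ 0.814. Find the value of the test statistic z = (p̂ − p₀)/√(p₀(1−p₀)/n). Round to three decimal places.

z = -0.604

p̂ = 903/1119 ≈ 0.80697.
SE = √(p₀(1−p₀)/n) = √(0.1514/1119) = 0.01163.
z = (0.80697 − 0.814)/0.01163 = -0.00703/0.01163 = -0.604.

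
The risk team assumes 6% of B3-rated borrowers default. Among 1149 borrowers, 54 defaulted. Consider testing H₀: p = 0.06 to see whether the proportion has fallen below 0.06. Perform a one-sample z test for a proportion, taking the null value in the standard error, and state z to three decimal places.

z = -1.856

p̂ = 54/1149 = 0.046997.
Standard error under H₀: √(0.06×0.94/1149) = 0.007006.
z = (0.046997 − 0.06)/0.007006 = -0.013003/0.007006 = -1.856.
p-value = P(Z < -1.856) ≈ 0.0317.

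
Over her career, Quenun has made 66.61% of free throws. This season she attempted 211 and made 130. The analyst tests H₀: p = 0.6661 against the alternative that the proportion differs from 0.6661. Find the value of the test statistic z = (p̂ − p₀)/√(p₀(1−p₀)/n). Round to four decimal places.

p̂ = 130/211 = 0.616114.
SE = √(p₀(1−p₀)/n) = √(0.22241/211) = 0.032467.
z = (0.616114 − 0.6661)/0.032467 = -0.049986/0.032467 = -1.5396.

z = -1.5396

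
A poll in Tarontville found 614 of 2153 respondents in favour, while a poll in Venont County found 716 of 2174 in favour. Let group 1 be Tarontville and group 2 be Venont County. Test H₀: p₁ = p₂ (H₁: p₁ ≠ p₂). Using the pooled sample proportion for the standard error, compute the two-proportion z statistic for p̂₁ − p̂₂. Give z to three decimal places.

z = -3.148

p̂₁ = 614/2153 = 0.28518, p̂₂ = 716/2174 = 0.32935.
Pooled p̂ = (614+716)/(2153+2174) = 1330/4327 = 0.30737.
SE = √(0.212895 × 0.00092445) = 0.01403.
z = (0.28518 − 0.32935)/0.01403 = -0.04417/0.01403 = -3.148.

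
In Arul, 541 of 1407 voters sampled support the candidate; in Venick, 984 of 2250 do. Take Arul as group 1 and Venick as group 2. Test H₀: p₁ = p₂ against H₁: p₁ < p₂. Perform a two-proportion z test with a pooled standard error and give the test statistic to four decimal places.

z = -3.1523

p̂₁ = 541/1407 ≈ 0.384506, p̂₂ = 984/2250 ≈ 0.437333.
Pooled p̂ = (541+984)/(1407+2250) = 1525/3657 = 0.417008.
SE = √(p̂(1−p̂)(1/n₁+1/n₂)) = √(0.417008·0.582992·0.00115518) = √(0.000280838) = 0.016758.
z = (0.384506 − 0.437333)/0.016758 = -0.052827/0.016758 = -3.1523.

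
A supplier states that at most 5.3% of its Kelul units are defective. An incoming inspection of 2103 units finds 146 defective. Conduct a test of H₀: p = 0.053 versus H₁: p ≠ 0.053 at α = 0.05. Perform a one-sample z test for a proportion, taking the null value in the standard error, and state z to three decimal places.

z = 3.362

p̂ = 146/2103 = 0.069425.
Standard error under H₀: √(0.053×0.947/2103) = 0.004885.
z = (0.069425 − 0.053)/0.004885 = 0.016425/0.004885 = 3.362.
p-value = 2·P(Z > 3.362) ≈ 0.0008, so at α = 0.05 we reject H₀.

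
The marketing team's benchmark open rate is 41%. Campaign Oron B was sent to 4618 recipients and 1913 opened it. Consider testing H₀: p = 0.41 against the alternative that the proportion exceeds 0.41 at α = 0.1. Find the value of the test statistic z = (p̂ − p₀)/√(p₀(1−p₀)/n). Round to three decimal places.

z = 0.587

p̂ = 1913/4618 = 0.41425.
Standard error under H₀: √(0.41×0.59/4618) = 0.00724.
z = (0.41425 − 0.41)/0.00724 = 0.00425/0.00724 = 0.587.
p-value = P(Z > 0.587) ≈ 0.2786. With α = 0.1, fail to reject H₀.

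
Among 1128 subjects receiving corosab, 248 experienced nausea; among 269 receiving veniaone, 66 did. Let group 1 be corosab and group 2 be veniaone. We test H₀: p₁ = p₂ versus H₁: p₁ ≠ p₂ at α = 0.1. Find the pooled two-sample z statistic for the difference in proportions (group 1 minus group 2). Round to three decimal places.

z = -0.900

p̂₁ = 248/1128 ≈ 0.21986, p̂₂ = 66/269 ≈ 0.24535.
Pooled p̂ = (248+66)/(1128+269) = 314/1397 = 0.22477.
SE = √(0.174247 × 0.004604) = 0.02832.
z = (0.21986 − 0.24535)/0.02832 = -0.02549/0.02832 = -0.900.
Two-sided p-value ≈ 2·Φ(−0.900) = 0.3681. With α = 0.1, fail to reject H₀.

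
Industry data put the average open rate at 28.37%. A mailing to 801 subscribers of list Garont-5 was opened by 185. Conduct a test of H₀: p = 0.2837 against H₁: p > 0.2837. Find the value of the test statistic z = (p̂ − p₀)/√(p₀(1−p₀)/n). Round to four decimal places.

z = -3.3111

p̂ = 185/801 = 0.230961.
Under H₀, SE = √(0.2837·0.7163/801) = √(0.000253701) = 0.015928.
z = (0.230961 − 0.2837)/0.015928 = -0.052739/0.015928 = -3.3111.
p-value = P(Z > -3.311) ≈ 0.9995.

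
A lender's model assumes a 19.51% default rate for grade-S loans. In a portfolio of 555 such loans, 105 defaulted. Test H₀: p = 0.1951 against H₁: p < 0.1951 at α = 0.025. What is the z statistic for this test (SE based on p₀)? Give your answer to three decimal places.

z = -0.351

p̂ = 105/555 ≈ 0.18919.
SE = √(p₀(1−p₀)/n) = √(0.15704/555) = 0.01682.
z = (0.18919 − 0.1951)/0.01682 = -0.00591/0.01682 = -0.351.
p-value = P(Z < -0.351) ≈ 0.3626; since p > α = 0.025, fail to reject H₀.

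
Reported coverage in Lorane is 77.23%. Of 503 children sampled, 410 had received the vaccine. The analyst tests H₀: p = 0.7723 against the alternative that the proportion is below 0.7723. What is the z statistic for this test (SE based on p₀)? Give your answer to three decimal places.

z = 2.290

p̂ = 410/503 = 0.8151093.
Under H₀, SE = √(0.7723·0.2277/503) = √(0.000349608) = 0.0186978.
z = (0.8151093 − 0.7723)/0.0186978 = 0.0428093/0.0186978 = 2.290.
p-value = P(Z < 2.290) ≈ 0.9890.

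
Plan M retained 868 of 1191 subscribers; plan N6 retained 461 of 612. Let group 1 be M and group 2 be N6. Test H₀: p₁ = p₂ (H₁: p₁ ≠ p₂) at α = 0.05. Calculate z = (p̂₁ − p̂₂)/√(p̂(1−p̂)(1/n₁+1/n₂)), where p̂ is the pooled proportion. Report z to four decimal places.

p̂₁ = 868/1191 ≈ 0.728799, p̂₂ = 461/612 ≈ 0.753268.
Pooled p̂ = (868+461)/(1191+612) = 1329/1803 = 0.737105.
SE = √(0.193781 × 0.00247362) = 0.021894.
z = (0.728799 − 0.753268)/0.021894 = -0.024469/0.021894 = -1.1176.
p-value = 2·P(Z > 1.118) ≈ 0.2637. With α = 0.05, fail to reject H₀.

z = -1.1176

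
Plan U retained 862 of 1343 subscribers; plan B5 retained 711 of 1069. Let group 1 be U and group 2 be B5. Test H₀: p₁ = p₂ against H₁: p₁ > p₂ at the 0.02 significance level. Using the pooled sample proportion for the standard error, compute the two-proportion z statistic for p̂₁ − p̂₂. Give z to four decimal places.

z = -1.1915

p̂₁ = 862/1343 ≈ 0.641847, p̂₂ = 711/1069 ≈ 0.665108.
Pooled p̂ = (862+711)/(1343+1069) = 1573/2412 = 0.652156.
SE = √(0.226849 × 0.00168006) = 0.019522.
z = (0.641847 − 0.665108)/0.019522 = -0.023261/0.019522 = -1.1915.
p-value = P(Z > -1.192) ≈ 0.8833, so at α = 0.02 we fail to reject H₀.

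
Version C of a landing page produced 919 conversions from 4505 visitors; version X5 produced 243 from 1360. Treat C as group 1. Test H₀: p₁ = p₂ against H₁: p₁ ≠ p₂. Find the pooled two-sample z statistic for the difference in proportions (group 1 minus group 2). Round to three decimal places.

z = 2.053

p̂₁ = 919/4505 ≈ 0.203996, p̂₂ = 243/1360 ≈ 0.178676.
Pooled p̂ = (919+243)/(4505+1360) = 1162/5865 = 0.198124.
SE = √(0.158871 × 0.00095727) = 0.012332.
z = (0.203996 − 0.178676)/0.012332 = 0.025320/0.012332 = 2.053.
p-value = 2·P(Z > 2.053) ≈ 0.0401.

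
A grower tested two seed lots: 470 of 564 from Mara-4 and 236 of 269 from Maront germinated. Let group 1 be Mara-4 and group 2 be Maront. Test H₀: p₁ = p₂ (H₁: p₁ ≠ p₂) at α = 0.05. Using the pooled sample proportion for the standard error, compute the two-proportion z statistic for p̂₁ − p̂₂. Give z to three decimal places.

z = -1.652

p̂₁ = 470/564 = 0.833333, p̂₂ = 236/269 = 0.877323.
Pooled p̂ = (470+236)/(564+269) = 706/833 = 0.847539.
SE = √(p̂(1−p̂)(1/n₁+1/n₂)) = √(0.847539·0.152461·0.00549052) = √(0.000709467) = 0.026636.
z = (0.833333 − 0.877323)/0.026636 = -0.043990/0.026636 = -1.652.
Two-sided p-value ≈ 2·Φ(−1.652) = 0.0986; since p > α = 0.05, fail to reject H₀.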